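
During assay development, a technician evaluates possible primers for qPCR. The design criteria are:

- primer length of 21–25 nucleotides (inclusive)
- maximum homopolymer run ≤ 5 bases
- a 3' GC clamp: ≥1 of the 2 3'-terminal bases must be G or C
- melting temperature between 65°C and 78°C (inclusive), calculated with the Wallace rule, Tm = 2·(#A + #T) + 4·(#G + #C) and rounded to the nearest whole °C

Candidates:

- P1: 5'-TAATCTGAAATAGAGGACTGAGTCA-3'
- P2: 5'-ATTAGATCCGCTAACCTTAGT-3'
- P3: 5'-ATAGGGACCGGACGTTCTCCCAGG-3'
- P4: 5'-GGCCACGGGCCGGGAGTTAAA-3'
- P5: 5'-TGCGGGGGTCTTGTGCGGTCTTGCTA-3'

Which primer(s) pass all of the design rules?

P1 (25 nt, A=10 T=6 G=6 C=3): length 25 ✓; longest run = 3 ✓; 3' end CA has 1 G/C ✓; Tm = 2·16 + 4·9 = 68°C ✓ — passes.
P2 (21 nt, A=6 T=7 G=3 C=5): length 21 ✓; longest run = 2 ✓; 3' end GT has 1 G/C ✓; Tm = 2·13 + 4·8 = 58°C, outside 65–78°C ✗ — fails.
P3 (24 nt, A=5 T=4 G=8 C=7): length 24 ✓; longest run = 3 ✓; 3' end GG has 2 G/C ✓; Tm = 2·9 + 4·15 = 78°C ✓ — passes.
P4 (21 nt, A=5 T=2 G=9 C=5): length 21 ✓; longest run = 3 ✓; 3' end AA has 0 G/C, need ≥1 ✗; Tm = 2·7 + 4·14 = 70°C ✓ — fails.
P5 (26 nt, A=1 T=9 G=11 C=5): length 26, outside 21–25 ✗; longest run = 5 ✓; 3' end TA has 0 G/C, need ≥1 ✗; Tm = 2·10 + 4·16 = 84°C, outside 65–78°C ✗ — fails.

P1 and P3.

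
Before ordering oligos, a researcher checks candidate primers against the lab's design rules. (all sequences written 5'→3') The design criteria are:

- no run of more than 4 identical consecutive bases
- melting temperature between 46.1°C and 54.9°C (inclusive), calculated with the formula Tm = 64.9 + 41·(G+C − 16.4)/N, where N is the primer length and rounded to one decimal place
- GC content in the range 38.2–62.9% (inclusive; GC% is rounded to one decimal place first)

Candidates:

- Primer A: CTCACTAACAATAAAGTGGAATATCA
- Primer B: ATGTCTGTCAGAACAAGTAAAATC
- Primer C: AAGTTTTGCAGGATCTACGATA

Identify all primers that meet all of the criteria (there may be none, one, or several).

Primer A (26 nt, A=12 T=6 G=3 C=5): longest run = 3 ✓; Tm = 64.9 + 41·(8 − 16.4)/26 = 51.7°C ✓; GC 8/26 = 30.8%, outside 38.2–62.9% ✗ — fails.
Primer B (24 nt, A=10 T=6 G=4 C=4): longest run = 4 ✓; Tm = 64.9 + 41·(8 − 16.4)/24 = 50.6°C ✓; GC 8/24 = 33.3%, outside 38.2–62.9% ✗ — fails.
Primer C (22 nt, A=7 T=7 G=5 C=3): longest run = 4 ✓; Tm = 64.9 + 41·(8 − 16.4)/22 = 49.2°C ✓; GC 8/22 = 36.4%, outside 38.2–62.9% ✗ — fails.

None of the candidates satisfy all criteria.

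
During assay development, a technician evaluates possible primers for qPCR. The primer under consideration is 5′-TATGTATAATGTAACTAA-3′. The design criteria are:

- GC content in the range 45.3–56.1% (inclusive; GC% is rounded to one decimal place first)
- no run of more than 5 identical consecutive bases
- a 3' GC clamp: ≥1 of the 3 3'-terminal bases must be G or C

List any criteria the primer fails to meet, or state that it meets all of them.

Fails: GC content, GC clamp.

Base counts: A=8, T=7, G=2, C=1 (length 18).
GC content: GC 3/18 = 16.7%, outside 45.3–56.1% ✗
homopolymer run: longest run = 2 ✓
GC clamp: 3' end TAA has 0 G/C, need ≥1 ✗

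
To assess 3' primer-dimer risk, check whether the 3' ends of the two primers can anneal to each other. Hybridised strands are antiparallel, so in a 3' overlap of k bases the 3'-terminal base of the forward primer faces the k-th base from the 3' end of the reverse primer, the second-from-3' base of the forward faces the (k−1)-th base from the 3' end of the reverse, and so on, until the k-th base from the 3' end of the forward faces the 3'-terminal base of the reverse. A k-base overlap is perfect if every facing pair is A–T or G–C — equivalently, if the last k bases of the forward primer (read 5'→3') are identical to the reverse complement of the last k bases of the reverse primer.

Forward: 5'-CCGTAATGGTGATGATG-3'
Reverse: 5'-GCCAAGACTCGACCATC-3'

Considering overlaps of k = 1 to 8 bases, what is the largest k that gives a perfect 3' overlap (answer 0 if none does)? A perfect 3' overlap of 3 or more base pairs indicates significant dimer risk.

Longest perfect overlap: 4 complementary base pairs; significant dimer risk (threshold 3).

Last 8 bases (5'→3') — forward …TGATGATG, reverse …CGACCATC.
Reverse complement of the reverse primer's last 8 bases: GATGGTCG; its first k bases are the reverse complement of the reverse primer's last k bases, so a perfect k-base overlap needs the forward primer's last k bases to equal them.
Comparing (forward last k vs required): k=1: G vs G ✓; k=2: TG vs GA ✗; k=3: ATG vs GAT ✗; k=4: GATG vs GATG ✓; k=5: TGATG vs GATGG ✗; k=6: ATGATG vs GATGGT ✗; k=7: GATGATG vs GATGGTC ✗; k=8: TGATGATG vs GATGGTCG ✗.
Perfect overlaps at k = 1, 4; the largest is 4.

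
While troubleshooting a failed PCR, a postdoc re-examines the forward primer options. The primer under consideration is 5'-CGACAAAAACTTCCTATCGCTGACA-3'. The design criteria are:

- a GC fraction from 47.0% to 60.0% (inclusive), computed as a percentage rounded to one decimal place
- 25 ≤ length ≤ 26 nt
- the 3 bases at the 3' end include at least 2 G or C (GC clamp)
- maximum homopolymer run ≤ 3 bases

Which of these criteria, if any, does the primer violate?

Fails: GC content, GC clamp, homopolymer run.

Base counts: A=9, T=5, G=3, C=8 (length 25).
GC content: GC 11/25 = 44.0%, outside 47.0–60.0% ✗
length: length 25 ✓
GC clamp: 3' end ACA has 1 G/C, need ≥2 ✗
homopolymer run: longest run = 5, exceeds 3 ✗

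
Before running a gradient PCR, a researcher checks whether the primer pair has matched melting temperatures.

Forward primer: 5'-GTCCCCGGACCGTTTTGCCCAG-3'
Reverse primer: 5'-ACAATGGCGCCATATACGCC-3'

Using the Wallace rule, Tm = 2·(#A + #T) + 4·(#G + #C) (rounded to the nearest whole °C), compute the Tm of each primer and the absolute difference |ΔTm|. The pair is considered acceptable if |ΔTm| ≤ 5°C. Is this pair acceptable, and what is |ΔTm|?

Forward: A=2 T=5 G=6 C=9 → Tm = 2·7 + 4·15 = 74°C.
Reverse: A=6 T=3 G=4 C=7 → Tm = 2·9 + 4·11 = 62°C.
|ΔTm| = |74 − 62| = 12°C, > 5°C.

|ΔTm| = 12°C; the pair is not acceptable.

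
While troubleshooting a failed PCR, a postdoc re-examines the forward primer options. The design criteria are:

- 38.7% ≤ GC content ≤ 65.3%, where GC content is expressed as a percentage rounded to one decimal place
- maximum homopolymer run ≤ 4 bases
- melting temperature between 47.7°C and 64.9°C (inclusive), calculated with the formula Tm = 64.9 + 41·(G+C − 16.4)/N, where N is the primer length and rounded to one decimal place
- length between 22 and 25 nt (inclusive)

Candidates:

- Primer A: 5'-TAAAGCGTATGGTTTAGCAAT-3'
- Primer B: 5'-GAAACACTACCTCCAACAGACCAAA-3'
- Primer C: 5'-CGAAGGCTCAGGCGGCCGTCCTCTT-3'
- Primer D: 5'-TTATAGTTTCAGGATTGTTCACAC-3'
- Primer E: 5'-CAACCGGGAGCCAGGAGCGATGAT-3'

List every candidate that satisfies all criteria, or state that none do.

Primer B and Primer E.

Primer A (21 nt, A=7 T=7 G=5 C=2): GC 7/21 = 33.3%, outside 38.7–65.3% ✗; longest run = 3 ✓; Tm = 64.9 + 41·(7 − 16.4)/21 = 46.5°C, outside 47.7–64.9°C ✗; length 21, outside 22–25 ✗ — fails.
Primer B (25 nt, A=12 T=2 G=2 C=9): GC 11/25 = 44.0% ✓; longest run = 3 ✓; Tm = 64.9 + 41·(11 − 16.4)/25 = 56.0°C ✓; length 25 ✓ — passes.
Primer C (25 nt, A=3 T=5 G=8 C=9): GC 17/25 = 68.0%, outside 38.7–65.3% ✗; longest run = 2 ✓; Tm = 64.9 + 41·(17 − 16.4)/25 = 65.9°C, outside 47.7–64.9°C ✗; length 25 ✓ — fails.
Primer D (24 nt, A=6 T=10 G=4 C=4): GC 8/24 = 33.3%, outside 38.7–65.3% ✗; longest run = 3 ✓; Tm = 64.9 + 41·(8 − 16.4)/24 = 50.6°C ✓; length 24 ✓ — fails.
Primer E (24 nt, A=7 T=2 G=9 C=6): GC 15/24 = 62.5% ✓; longest run = 3 ✓; Tm = 64.9 + 41·(15 − 16.4)/24 = 62.5°C ✓; length 24 ✓ — passes.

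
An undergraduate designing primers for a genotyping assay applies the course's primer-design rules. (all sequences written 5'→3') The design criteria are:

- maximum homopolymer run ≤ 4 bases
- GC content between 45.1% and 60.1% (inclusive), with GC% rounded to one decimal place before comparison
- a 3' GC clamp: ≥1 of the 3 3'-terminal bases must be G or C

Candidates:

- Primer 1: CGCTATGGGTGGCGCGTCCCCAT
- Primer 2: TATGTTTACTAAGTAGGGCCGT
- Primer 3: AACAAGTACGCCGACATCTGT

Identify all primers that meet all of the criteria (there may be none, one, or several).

Primer 3 only.

Primer 1 (23 nt, A=2 T=5 G=8 C=8): longest run = 4 ✓; GC 16/23 = 69.6%, outside 45.1–60.1% ✗; 3' end CAT has 1 G/C ✓ — fails.
Primer 2 (22 nt, A=5 T=8 G=6 C=3): longest run = 3 ✓; GC 9/22 = 40.9%, outside 45.1–60.1% ✗; 3' end CGT has 2 G/C ✓ — fails.
Primer 3 (21 nt, A=7 T=4 G=4 C=6): longest run = 2 ✓; GC 10/21 = 47.6% ✓; 3' end TGT has 1 G/C ✓ — passes.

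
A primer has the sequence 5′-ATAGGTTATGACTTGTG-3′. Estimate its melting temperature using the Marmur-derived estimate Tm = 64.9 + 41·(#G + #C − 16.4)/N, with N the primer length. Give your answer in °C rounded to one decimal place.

39.8°C

Base counts: A=4, T=7, G=5, C=1; G+C = 6, N = 17.
Tm = 64.9 + 41·(6 − 16.4)/17 = 64.9 + -426.40/17 = 39.8°C.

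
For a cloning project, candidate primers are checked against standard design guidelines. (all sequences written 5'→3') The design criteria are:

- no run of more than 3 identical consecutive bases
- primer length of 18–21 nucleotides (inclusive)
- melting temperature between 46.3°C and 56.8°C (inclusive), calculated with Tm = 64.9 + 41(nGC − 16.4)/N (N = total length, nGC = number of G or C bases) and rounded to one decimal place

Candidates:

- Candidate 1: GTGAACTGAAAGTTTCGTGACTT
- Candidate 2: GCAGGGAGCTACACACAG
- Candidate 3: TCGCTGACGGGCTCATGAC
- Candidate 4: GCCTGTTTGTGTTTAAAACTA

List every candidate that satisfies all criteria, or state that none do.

Candidate 1 (23 nt, A=6 T=8 G=6 C=3): longest run = 3 ✓; length 23, outside 18–21 ✗; Tm = 64.9 + 41·(9 − 16.4)/23 = 51.7°C ✓ — fails.
Candidate 2 (18 nt, A=6 T=1 G=6 C=5): longest run = 3 ✓; length 18 ✓; Tm = 64.9 + 41·(11 − 16.4)/18 = 52.6°C ✓ — passes.
Candidate 3 (19 nt, A=3 T=4 G=6 C=6): longest run = 3 ✓; length 19 ✓; Tm = 64.9 + 41·(12 − 16.4)/19 = 55.4°C ✓ — passes.
Candidate 4 (21 nt, A=5 T=9 G=4 C=3): longest run = 4, exceeds 3 ✗; length 21 ✓; Tm = 64.9 + 41·(7 − 16.4)/21 = 46.5°C ✓ — fails.

Candidate 2 and Candidate 3.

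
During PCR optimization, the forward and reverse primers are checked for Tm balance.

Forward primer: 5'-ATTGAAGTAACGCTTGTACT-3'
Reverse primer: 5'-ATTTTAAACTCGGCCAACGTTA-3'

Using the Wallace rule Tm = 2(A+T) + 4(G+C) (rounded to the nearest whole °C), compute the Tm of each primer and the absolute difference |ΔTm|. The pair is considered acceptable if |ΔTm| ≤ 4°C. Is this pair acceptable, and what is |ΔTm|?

|ΔTm| = 6°C; the pair is not acceptable.

Forward: A=6 T=7 G=4 C=3 → Tm = 2·13 + 4·7 = 54°C.
Reverse: A=7 T=7 G=3 C=5 → Tm = 2·14 + 4·8 = 60°C.
|ΔTm| = |54 − 60| = 6°C, > 4°C.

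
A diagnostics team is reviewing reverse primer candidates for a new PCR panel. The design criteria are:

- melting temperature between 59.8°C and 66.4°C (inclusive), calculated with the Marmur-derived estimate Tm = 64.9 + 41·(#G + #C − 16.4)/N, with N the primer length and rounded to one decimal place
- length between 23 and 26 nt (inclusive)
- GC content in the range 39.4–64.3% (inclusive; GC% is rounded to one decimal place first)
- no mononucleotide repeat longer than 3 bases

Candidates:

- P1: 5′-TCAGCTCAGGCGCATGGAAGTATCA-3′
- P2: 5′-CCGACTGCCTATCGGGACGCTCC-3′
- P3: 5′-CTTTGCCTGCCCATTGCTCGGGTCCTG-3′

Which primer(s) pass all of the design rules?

None of the candidates satisfy all criteria.

P1 (25 nt, A=7 T=5 G=7 C=6): Tm = 64.9 + 41·(13 − 16.4)/25 = 59.3°C, outside 59.8–66.4°C ✗; length 25 ✓; GC 13/25 = 52.0% ✓; longest run = 2 ✓ — fails.
P2 (23 nt, A=3 T=4 G=6 C=10): Tm = 64.9 + 41·(16 − 16.4)/23 = 64.2°C ✓; length 23 ✓; GC 16/23 = 69.6%, outside 39.4–64.3% ✗; longest run = 3 ✓ — fails.
P3 (27 nt, A=1 T=9 G=7 C=10): Tm = 64.9 + 41·(17 − 16.4)/27 = 65.8°C ✓; length 27, outside 23–26 ✗; GC 17/27 = 63.0% ✓; longest run = 3 ✓ — fails.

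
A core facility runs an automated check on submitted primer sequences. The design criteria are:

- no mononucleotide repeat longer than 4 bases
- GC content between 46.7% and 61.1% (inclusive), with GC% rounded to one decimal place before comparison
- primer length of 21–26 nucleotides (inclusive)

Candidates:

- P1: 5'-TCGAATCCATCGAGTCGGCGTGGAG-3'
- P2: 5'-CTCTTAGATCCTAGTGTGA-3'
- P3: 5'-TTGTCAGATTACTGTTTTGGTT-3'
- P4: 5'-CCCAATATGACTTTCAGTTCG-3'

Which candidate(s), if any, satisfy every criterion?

P1 only.

P1 (25 nt, A=5 T=5 G=9 C=6): longest run = 2 ✓; GC 15/25 = 60.0% ✓; length 25 ✓ — passes.
P2 (19 nt, A=4 T=7 G=4 C=4): longest run = 2 ✓; GC 8/19 = 42.1%, outside 46.7–61.1% ✗; length 19, outside 21–26 ✗ — fails.
P3 (22 nt, A=3 T=12 G=5 C=2): longest run = 4 ✓; GC 7/22 = 31.8%, outside 46.7–61.1% ✗; length 22 ✓ — fails.
P4 (21 nt, A=5 T=7 G=3 C=6): longest run = 3 ✓; GC 9/21 = 42.9%, outside 46.7–61.1% ✗; length 21 ✓ — fails.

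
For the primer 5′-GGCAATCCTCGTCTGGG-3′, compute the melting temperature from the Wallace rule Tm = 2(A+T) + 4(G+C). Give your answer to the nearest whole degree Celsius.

56°C

Base counts: A=2, T=4, G=6, C=5 (length 17).
Tm = 2·(2+4) + 4·(6+5) = 2·6 + 4·11 = 12 + 44 = 56°C.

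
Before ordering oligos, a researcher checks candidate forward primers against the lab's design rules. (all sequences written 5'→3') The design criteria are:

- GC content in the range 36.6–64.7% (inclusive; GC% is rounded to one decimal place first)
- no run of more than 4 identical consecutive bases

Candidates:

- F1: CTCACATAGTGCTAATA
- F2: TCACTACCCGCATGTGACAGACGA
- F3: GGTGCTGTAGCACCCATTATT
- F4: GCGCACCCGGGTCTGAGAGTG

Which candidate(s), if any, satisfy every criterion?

F2 and F3.

F1 (17 nt, A=6 T=5 G=2 C=4): GC 6/17 = 35.3%, outside 36.6–64.7% ✗; longest run = 2 ✓ — fails.
F2 (24 nt, A=7 T=4 G=5 C=8): GC 13/24 = 54.2% ✓; longest run = 3 ✓ — passes.
F3 (21 nt, A=4 T=7 G=5 C=5): GC 10/21 = 47.6% ✓; longest run = 3 ✓ — passes.
F4 (21 nt, A=3 T=3 G=9 C=6): GC 15/21 = 71.4%, outside 36.6–64.7% ✗; longest run = 3 ✓ — fails.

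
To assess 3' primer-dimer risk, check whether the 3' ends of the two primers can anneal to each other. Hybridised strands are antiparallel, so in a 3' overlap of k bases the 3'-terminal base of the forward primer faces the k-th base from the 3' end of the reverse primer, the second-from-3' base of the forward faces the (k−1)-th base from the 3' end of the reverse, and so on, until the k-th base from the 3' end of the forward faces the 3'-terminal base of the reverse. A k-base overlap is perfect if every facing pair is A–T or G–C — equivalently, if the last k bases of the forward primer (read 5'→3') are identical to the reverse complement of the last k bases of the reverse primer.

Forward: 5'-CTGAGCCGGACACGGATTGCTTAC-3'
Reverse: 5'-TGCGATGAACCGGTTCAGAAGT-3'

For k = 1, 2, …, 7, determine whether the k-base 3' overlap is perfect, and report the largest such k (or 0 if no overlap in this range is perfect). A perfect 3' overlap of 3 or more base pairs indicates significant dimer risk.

Longest perfect overlap: 2 complementary base pairs; below the dimer-risk threshold (threshold 3).

Last 7 bases (5'→3') — forward …TGCTTAC, reverse …CAGAAGT.
Reverse complement of the reverse primer's last 7 bases: ACTTCTG; its first k bases are the reverse complement of the reverse primer's last k bases, so a perfect k-base overlap needs the forward primer's last k bases to equal them.
Comparing (forward last k vs required): k=1: C vs A ✗; k=2: AC vs AC ✓; k=3: TAC vs ACT ✗; k=4: TTAC vs ACTT ✗; k=5: CTTAC vs ACTTC ✗; k=6: GCTTAC vs ACTTCT ✗; k=7: TGCTTAC vs ACTTCTG ✗.
Only k = 2 is perfect, so the longest perfect 3' overlap is 2.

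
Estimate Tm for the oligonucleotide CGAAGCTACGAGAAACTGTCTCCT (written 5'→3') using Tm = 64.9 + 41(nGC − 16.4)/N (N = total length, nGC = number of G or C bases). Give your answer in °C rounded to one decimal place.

Base counts: A=7, T=5, G=5, C=7; G+C = 12, N = 24.
Tm = 64.9 + 41·(12 − 16.4)/24 = 64.9 + -180.40/24 = 57.4°C.

57.4°C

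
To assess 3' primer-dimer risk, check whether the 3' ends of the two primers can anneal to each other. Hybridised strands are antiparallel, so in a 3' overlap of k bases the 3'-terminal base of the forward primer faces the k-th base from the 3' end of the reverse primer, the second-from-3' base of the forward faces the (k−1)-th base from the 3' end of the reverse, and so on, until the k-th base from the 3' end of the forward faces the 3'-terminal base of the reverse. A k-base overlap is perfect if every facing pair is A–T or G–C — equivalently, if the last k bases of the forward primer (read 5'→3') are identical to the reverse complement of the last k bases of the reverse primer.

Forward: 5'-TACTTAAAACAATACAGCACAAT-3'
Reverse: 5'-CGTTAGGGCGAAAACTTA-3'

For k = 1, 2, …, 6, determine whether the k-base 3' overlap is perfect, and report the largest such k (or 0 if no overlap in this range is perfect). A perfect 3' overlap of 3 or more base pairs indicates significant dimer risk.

Longest perfect overlap: 1 complementary base pair; below the dimer-risk threshold (threshold 3).

Last 6 bases (5'→3') — forward …CACAAT, reverse …AACTTA.
Reverse complement of the reverse primer's last 6 bases: TAAGTT; its first k bases are the reverse complement of the reverse primer's last k bases, so a perfect k-base overlap needs the forward primer's last k bases to equal them.
Comparing (forward last k vs required): k=1: T vs T ✓; k=2: AT vs TA ✗; k=3: AAT vs TAA ✗; k=4: CAAT vs TAAG ✗; k=5: ACAAT vs TAAGT ✗; k=6: CACAAT vs TAAGTT ✗.
Only k = 1 is perfect, so the longest perfect 3' overlap is 1.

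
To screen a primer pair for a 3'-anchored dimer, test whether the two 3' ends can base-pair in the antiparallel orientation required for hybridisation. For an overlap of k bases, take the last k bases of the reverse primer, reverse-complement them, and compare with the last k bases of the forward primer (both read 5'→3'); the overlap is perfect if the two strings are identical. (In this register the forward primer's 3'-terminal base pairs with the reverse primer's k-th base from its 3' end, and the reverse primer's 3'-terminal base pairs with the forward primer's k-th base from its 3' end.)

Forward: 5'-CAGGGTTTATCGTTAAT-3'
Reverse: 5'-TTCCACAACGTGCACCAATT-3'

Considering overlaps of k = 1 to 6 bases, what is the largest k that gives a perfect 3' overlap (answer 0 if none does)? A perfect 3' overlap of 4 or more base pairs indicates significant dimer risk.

Last 6 bases (5'→3') — forward …GTTAAT, reverse …CCAATT.
Reverse complement of the reverse primer's last 6 bases: AATTGG; its first k bases are the reverse complement of the reverse primer's last k bases, so a perfect k-base overlap needs the forward primer's last k bases to equal them.
Comparing (forward last k vs required): k=1: T vs A ✗; k=2: AT vs AA ✗; k=3: AAT vs AAT ✓; k=4: TAAT vs AATT ✗; k=5: TTAAT vs AATTG ✗; k=6: GTTAAT vs AATTGG ✗.
Only k = 3 is perfect, so the longest perfect 3' overlap is 3.

Longest perfect overlap: 3 complementary base pairs; below the dimer-risk threshold (threshold 4).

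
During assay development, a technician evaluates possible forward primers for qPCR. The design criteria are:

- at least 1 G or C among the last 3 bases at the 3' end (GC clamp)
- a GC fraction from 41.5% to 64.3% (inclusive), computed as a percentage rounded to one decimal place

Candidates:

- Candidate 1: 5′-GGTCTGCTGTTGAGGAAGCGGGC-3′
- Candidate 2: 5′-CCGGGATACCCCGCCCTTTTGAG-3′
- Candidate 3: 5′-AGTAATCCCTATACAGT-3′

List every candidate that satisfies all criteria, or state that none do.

None of the candidates satisfy all criteria.

Candidate 1 (23 nt, A=3 T=5 G=11 C=4): 3' end GGC has 3 G/C ✓; GC 15/23 = 65.2%, outside 41.5–64.3% ✗ — fails.
Candidate 2 (23 nt, A=3 T=5 G=6 C=9): 3' end GAG has 2 G/C ✓; GC 15/23 = 65.2%, outside 41.5–64.3% ✗ — fails.
Candidate 3 (17 nt, A=6 T=5 G=2 C=4): 3' end AGT has 1 G/C ✓; GC 6/17 = 35.3%, outside 41.5–64.3% ✗ — fails.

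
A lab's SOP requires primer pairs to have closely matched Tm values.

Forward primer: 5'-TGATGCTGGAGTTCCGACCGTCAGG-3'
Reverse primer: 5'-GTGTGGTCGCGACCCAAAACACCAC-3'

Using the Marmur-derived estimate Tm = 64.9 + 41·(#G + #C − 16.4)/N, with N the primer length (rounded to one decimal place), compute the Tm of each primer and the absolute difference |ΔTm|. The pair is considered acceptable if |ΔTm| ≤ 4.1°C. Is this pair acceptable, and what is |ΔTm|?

Forward: G+C = 15, N = 25 → Tm = 64.9 + 41·(15 − 16.4)/25 = 62.6°C.
Reverse: G+C = 15, N = 25 → Tm = 64.9 + 41·(15 − 16.4)/25 = 62.6°C.
|ΔTm| = |62.6 − 62.6| = 0.0°C, ≤ 4.1°C.

|ΔTm| = 0.0°C; the pair is acceptable.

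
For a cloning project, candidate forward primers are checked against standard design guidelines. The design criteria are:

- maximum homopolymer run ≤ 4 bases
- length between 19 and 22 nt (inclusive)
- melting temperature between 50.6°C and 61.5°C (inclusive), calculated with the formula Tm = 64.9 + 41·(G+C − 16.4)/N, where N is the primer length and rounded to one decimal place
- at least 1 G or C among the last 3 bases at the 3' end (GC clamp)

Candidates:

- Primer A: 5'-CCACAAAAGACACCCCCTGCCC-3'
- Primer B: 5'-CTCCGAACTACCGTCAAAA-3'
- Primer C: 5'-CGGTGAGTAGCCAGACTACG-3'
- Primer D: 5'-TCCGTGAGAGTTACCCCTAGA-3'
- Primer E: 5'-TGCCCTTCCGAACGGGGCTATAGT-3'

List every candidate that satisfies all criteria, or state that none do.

Primer A (22 nt, A=7 T=1 G=2 C=12): longest run = 5, exceeds 4 ✗; length 22 ✓; Tm = 64.9 + 41·(14 − 16.4)/22 = 60.4°C ✓; 3' end CCC has 3 G/C ✓ — fails.
Primer B (19 nt, A=7 T=3 G=2 C=7): longest run = 4 ✓; length 19 ✓; Tm = 64.9 + 41·(9 − 16.4)/19 = 48.9°C, outside 50.6–61.5°C ✗; 3' end AAA has 0 G/C, need ≥1 ✗ — fails.
Primer C (20 nt, A=5 T=3 G=7 C=5): longest run = 2 ✓; length 20 ✓; Tm = 64.9 + 41·(12 − 16.4)/20 = 55.9°C ✓; 3' end ACG has 2 G/C ✓ — passes.
Primer D (21 nt, A=5 T=5 G=5 C=6): longest run = 4 ✓; length 21 ✓; Tm = 64.9 + 41·(11 − 16.4)/21 = 54.4°C ✓; 3' end AGA has 1 G/C ✓ — passes.
Primer E (24 nt, A=4 T=6 G=7 C=7): longest run = 4 ✓; length 24, outside 19–22 ✗; Tm = 64.9 + 41·(14 − 16.4)/24 = 60.8°C ✓; 3' end AGT has 1 G/C ✓ — fails.

Primer C and Primer D.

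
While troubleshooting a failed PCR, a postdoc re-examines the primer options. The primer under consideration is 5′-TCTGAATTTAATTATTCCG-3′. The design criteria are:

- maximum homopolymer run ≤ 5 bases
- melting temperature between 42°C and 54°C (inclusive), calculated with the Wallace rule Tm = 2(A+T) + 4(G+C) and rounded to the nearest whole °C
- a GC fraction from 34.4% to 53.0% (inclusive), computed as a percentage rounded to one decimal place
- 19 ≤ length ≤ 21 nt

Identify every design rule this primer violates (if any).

Fails: GC content.

Base counts: A=5, T=9, G=2, C=3 (length 19).
homopolymer run: longest run = 3 ✓
Tm: Tm = 2·14 + 4·5 = 48°C ✓
GC content: GC 5/19 = 26.3%, outside 34.4–53.0% ✗
length: length 19 ✓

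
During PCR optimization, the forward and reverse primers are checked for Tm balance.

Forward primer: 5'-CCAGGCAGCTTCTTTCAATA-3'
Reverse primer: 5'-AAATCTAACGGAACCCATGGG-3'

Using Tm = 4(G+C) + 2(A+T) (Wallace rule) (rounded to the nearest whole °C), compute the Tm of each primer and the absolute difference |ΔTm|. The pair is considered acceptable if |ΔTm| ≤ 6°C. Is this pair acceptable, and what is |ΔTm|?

Forward: A=5 T=6 G=3 C=6 → Tm = 2·11 + 4·9 = 58°C.
Reverse: A=8 T=3 G=5 C=5 → Tm = 2·11 + 4·10 = 62°C.
|ΔTm| = |58 − 62| = 4°C, ≤ 6°C.

|ΔTm| = 4°C; the pair is acceptable.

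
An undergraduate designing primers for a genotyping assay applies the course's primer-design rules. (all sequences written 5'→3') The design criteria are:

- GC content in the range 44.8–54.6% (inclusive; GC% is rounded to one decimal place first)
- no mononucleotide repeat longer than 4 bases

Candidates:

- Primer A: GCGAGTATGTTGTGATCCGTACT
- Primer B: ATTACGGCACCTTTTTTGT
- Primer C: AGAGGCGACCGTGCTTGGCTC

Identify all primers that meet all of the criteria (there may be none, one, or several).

Primer A only.

Primer A (23 nt, A=4 T=8 G=7 C=4): GC 11/23 = 47.8% ✓; longest run = 2 ✓ — passes.
Primer B (19 nt, A=3 T=9 G=3 C=4): GC 7/19 = 36.8%, outside 44.8–54.6% ✗; longest run = 6, exceeds 4 ✗ — fails.
Primer C (21 nt, A=3 T=4 G=8 C=6): GC 14/21 = 66.7%, outside 44.8–54.6% ✗; longest run = 2 ✓ — fails.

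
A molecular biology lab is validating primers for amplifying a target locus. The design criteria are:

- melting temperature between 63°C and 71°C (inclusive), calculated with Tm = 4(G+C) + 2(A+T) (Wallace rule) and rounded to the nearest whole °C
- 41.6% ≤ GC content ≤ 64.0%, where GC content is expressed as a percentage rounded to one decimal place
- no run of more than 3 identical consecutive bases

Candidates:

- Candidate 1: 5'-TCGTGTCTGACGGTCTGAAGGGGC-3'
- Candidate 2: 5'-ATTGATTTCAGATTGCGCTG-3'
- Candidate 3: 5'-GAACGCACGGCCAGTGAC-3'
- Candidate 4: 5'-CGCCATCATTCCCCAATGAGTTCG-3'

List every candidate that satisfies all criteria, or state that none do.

None of the candidates satisfy all criteria.

Candidate 1 (24 nt, A=3 T=6 G=10 C=5): Tm = 2·9 + 4·15 = 78°C, outside 63–71°C ✗; GC 15/24 = 62.5% ✓; longest run = 4, exceeds 3 ✗ — fails.
Candidate 2 (20 nt, A=4 T=8 G=5 C=3): Tm = 2·12 + 4·8 = 56°C, outside 63–71°C ✗; GC 8/20 = 40.0%, outside 41.6–64.0% ✗; longest run = 3 ✓ — fails.
Candidate 3 (18 nt, A=5 T=1 G=6 C=6): Tm = 2·6 + 4·12 = 60°C, outside 63–71°C ✗; GC 12/18 = 66.7%, outside 41.6–64.0% ✗; longest run = 2 ✓ — fails.
Candidate 4 (24 nt, A=5 T=6 G=4 C=9): Tm = 2·11 + 4·13 = 74°C, outside 63–71°C ✗; GC 13/24 = 54.2% ✓; longest run = 4, exceeds 3 ✗ — fails.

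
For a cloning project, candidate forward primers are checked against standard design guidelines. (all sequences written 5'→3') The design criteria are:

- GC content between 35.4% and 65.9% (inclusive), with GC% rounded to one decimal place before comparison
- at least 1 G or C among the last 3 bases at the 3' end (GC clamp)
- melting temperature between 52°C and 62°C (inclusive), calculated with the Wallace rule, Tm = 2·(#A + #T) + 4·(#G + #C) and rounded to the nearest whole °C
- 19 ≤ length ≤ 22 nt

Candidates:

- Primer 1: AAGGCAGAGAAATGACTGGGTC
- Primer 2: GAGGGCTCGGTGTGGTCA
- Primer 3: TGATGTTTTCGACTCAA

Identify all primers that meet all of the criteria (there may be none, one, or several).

None of the candidates satisfy all criteria.

Primer 1 (22 nt, A=8 T=3 G=8 C=3): GC 11/22 = 50.0% ✓; 3' end GTC has 2 G/C ✓; Tm = 2·11 + 4·11 = 66°C, outside 52–62°C ✗; length 22 ✓ — fails.
Primer 2 (18 nt, A=2 T=4 G=9 C=3): GC 12/18 = 66.7%, outside 35.4–65.9% ✗; 3' end TCA has 1 G/C ✓; Tm = 2·6 + 4·12 = 60°C ✓; length 18, outside 19–22 ✗ — fails.
Primer 3 (17 nt, A=4 T=7 G=3 C=3): GC 6/17 = 35.3%, outside 35.4–65.9% ✗; 3' end CAA has 1 G/C ✓; Tm = 2·11 + 4·6 = 46°C, outside 52–62°C ✗; length 17, outside 19–22 ✗ — fails.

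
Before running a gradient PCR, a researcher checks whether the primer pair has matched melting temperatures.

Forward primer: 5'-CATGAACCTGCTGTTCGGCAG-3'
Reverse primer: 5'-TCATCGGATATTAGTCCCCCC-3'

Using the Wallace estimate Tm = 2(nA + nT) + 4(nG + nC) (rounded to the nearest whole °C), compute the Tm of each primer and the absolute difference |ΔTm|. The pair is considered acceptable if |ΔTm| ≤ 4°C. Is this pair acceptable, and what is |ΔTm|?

|ΔTm| = 2°C; the pair is acceptable.

Forward: A=4 T=5 G=6 C=6 → Tm = 2·9 + 4·12 = 66°C.
Reverse: A=4 T=6 G=3 C=8 → Tm = 2·10 + 4·11 = 64°C.
|ΔTm| = |66 − 64| = 2°C, ≤ 4°C.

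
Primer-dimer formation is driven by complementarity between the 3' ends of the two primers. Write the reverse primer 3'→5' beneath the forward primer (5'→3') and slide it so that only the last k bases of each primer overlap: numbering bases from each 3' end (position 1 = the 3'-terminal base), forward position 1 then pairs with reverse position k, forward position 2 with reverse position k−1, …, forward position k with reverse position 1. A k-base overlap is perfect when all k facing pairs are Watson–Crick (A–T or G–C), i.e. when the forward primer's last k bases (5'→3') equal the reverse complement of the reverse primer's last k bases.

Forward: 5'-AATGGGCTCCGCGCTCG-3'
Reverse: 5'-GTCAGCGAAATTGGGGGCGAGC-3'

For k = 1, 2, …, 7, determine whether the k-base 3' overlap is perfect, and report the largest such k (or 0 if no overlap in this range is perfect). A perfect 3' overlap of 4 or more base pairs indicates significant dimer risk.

Last 7 bases (5'→3') — forward …GCGCTCG, reverse …GGCGAGC.
Reverse complement of the reverse primer's last 7 bases: GCTCGCC; its first k bases are the reverse complement of the reverse primer's last k bases, so a perfect k-base overlap needs the forward primer's last k bases to equal them.
Comparing (forward last k vs required): k=1: G vs G ✓; k=2: CG vs GC ✗; k=3: TCG vs GCT ✗; k=4: CTCG vs GCTC ✗; k=5: GCTCG vs GCTCG ✓; k=6: CGCTCG vs GCTCGC ✗; k=7: GCGCTCG vs GCTCGCC ✗.
Perfect overlaps at k = 1, 5; the largest is 5.

Longest perfect overlap: 5 complementary base pairs; significant dimer risk (threshold 4).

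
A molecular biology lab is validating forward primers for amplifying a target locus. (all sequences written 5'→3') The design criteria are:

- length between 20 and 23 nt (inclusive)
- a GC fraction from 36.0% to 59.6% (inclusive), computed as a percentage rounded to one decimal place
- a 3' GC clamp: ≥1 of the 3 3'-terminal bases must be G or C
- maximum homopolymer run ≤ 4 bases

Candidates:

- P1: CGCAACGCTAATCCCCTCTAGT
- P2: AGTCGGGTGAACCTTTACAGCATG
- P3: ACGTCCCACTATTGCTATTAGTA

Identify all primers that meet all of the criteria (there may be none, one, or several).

P1 and P3.

P1 (22 nt, A=5 T=5 G=3 C=9): length 22 ✓; GC 12/22 = 54.5% ✓; 3' end AGT has 1 G/C ✓; longest run = 4 ✓ — passes.
P2 (24 nt, A=6 T=6 G=7 C=5): length 24, outside 20–23 ✗; GC 12/24 = 50.0% ✓; 3' end ATG has 1 G/C ✓; longest run = 3 ✓ — fails.
P3 (23 nt, A=6 T=8 G=3 C=6): length 23 ✓; GC 9/23 = 39.1% ✓; 3' end GTA has 1 G/C ✓; longest run = 3 ✓ — passes.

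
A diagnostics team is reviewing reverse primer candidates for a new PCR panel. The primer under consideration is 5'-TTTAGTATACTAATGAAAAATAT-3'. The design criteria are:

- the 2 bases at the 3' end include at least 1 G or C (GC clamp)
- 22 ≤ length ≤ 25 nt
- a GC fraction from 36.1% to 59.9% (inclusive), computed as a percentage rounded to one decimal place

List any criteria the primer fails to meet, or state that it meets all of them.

Base counts: A=11, T=9, G=2, C=1 (length 23).
GC clamp: 3' end AT has 0 G/C, need ≥1 ✗
length: length 23 ✓
GC content: GC 3/23 = 13.0%, outside 36.1–59.9% ✗

Fails: GC clamp, GC content.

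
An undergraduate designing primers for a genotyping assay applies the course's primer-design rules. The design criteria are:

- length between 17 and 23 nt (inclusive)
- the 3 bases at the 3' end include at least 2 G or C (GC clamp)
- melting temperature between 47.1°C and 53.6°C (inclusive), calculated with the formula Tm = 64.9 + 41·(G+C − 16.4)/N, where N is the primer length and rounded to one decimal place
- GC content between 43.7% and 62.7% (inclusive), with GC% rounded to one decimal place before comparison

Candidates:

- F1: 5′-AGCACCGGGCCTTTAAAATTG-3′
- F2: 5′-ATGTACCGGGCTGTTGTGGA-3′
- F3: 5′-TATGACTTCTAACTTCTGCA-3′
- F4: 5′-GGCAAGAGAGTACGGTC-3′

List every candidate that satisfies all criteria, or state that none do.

F1 (21 nt, A=6 T=5 G=5 C=5): length 21 ✓; 3' end TTG has 1 G/C, need ≥2 ✗; Tm = 64.9 + 41·(10 − 16.4)/21 = 52.4°C ✓; GC 10/21 = 47.6% ✓ — fails.
F2 (20 nt, A=3 T=6 G=8 C=3): length 20 ✓; 3' end GGA has 2 G/C ✓; Tm = 64.9 + 41·(11 − 16.4)/20 = 53.8°C, outside 47.1–53.6°C ✗; GC 11/20 = 55.0% ✓ — fails.
F3 (20 nt, A=5 T=8 G=2 C=5): length 20 ✓; 3' end GCA has 2 G/C ✓; Tm = 64.9 + 41·(7 − 16.4)/20 = 45.6°C, outside 47.1–53.6°C ✗; GC 7/20 = 35.0%, outside 43.7–62.7% ✗ — fails.
F4 (17 nt, A=5 T=2 G=7 C=3): length 17 ✓; 3' end GTC has 2 G/C ✓; Tm = 64.9 + 41·(10 − 16.4)/17 = 49.5°C ✓; GC 10/17 = 58.8% ✓ — passes.

F4 only.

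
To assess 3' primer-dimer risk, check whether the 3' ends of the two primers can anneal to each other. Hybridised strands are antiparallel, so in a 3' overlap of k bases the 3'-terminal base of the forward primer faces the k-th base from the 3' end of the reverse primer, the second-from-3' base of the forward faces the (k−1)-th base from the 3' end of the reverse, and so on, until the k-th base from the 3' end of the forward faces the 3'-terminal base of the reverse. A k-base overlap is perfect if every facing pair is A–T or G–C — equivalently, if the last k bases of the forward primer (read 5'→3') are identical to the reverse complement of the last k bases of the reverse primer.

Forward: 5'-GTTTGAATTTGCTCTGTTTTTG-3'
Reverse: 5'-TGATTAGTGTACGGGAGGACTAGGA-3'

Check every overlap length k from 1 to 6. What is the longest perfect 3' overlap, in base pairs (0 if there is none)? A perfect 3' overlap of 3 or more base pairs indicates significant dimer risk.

Longest perfect overlap: 0 complementary base pairs; below the dimer-risk threshold (threshold 3).

Last 6 bases (5'→3') — forward …TTTTTG, reverse …CTAGGA.
Reverse complement of the reverse primer's last 6 bases: TCCTAG; its first k bases are the reverse complement of the reverse primer's last k bases, so a perfect k-base overlap needs the forward primer's last k bases to equal them.
Comparing (forward last k vs required): k=1: G vs T ✗; k=2: TG vs TC ✗; k=3: TTG vs TCC ✗; k=4: TTTG vs TCCT ✗; k=5: TTTTG vs TCCTA ✗; k=6: TTTTTG vs TCCTAG ✗.
No overlap length from 1 to 6 is perfect, so the longest perfect 3' overlap is 0.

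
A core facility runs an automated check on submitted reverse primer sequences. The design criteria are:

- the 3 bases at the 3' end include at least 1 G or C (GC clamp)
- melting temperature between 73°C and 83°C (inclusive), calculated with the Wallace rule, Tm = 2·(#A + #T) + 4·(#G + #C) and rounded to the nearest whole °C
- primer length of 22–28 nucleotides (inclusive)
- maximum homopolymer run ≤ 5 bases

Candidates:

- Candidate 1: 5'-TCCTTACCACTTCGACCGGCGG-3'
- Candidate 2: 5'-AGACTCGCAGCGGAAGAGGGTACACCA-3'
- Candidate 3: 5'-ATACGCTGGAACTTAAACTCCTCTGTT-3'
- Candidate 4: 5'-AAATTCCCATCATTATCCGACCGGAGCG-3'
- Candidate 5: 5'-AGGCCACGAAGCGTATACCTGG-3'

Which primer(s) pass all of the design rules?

Candidate 1 (22 nt, A=3 T=5 G=5 C=9): 3' end CGG has 3 G/C ✓; Tm = 2·8 + 4·14 = 72°C, outside 73–83°C ✗; length 22 ✓; longest run = 2 ✓ — fails.
Candidate 2 (27 nt, A=9 T=2 G=9 C=7): 3' end CCA has 2 G/C ✓; Tm = 2·11 + 4·16 = 86°C, outside 73–83°C ✗; length 27 ✓; longest run = 3 ✓ — fails.
Candidate 3 (27 nt, A=7 T=9 G=4 C=7): 3' end GTT has 1 G/C ✓; Tm = 2·16 + 4·11 = 76°C ✓; length 27 ✓; longest run = 3 ✓ — passes.
Candidate 4 (28 nt, A=8 T=6 G=5 C=9): 3' end GCG has 3 G/C ✓; Tm = 2·14 + 4·14 = 84°C, outside 73–83°C ✗; length 28 ✓; longest run = 3 ✓ — fails.
Candidate 5 (22 nt, A=6 T=3 G=7 C=6): 3' end TGG has 2 G/C ✓; Tm = 2·9 + 4·13 = 70°C, outside 73–83°C ✗; length 22 ✓; longest run = 2 ✓ — fails.

Candidate 3 only.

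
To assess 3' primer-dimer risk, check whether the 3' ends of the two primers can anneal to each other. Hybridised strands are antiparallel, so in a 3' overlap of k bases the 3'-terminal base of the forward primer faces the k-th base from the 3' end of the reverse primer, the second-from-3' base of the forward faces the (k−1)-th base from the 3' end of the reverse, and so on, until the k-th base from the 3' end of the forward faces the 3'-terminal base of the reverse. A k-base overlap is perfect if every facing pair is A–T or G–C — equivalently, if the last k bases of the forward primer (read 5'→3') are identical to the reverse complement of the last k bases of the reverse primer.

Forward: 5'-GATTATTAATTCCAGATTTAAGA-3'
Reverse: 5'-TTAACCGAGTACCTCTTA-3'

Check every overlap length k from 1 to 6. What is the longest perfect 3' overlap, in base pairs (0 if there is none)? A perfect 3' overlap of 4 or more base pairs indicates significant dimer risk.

Last 6 bases (5'→3') — forward …TTAAGA, reverse …CTCTTA.
Reverse complement of the reverse primer's last 6 bases: TAAGAG; its first k bases are the reverse complement of the reverse primer's last k bases, so a perfect k-base overlap needs the forward primer's last k bases to equal them.
Comparing (forward last k vs required): k=1: A vs T ✗; k=2: GA vs TA ✗; k=3: AGA vs TAA ✗; k=4: AAGA vs TAAG ✗; k=5: TAAGA vs TAAGA ✓; k=6: TTAAGA vs TAAGAG ✗.
Only k = 5 is perfect, so the longest perfect 3' overlap is 5.

Longest perfect overlap: 5 complementary base pairs; significant dimer risk (threshold 4).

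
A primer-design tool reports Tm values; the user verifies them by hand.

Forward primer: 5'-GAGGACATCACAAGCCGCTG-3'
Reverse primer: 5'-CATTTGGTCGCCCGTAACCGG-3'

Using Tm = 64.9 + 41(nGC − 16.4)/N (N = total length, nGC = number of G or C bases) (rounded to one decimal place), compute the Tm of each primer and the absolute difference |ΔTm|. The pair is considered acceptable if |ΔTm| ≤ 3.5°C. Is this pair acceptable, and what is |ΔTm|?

Forward: G+C = 12, N = 20 → Tm = 64.9 + 41·(12 − 16.4)/20 = 55.9°C.
Reverse: G+C = 13, N = 21 → Tm = 64.9 + 41·(13 − 16.4)/21 = 58.3°C.
|ΔTm| = |55.9 − 58.3| = 2.4°C, ≤ 3.5°C.

|ΔTm| = 2.4°C; the pair is acceptable.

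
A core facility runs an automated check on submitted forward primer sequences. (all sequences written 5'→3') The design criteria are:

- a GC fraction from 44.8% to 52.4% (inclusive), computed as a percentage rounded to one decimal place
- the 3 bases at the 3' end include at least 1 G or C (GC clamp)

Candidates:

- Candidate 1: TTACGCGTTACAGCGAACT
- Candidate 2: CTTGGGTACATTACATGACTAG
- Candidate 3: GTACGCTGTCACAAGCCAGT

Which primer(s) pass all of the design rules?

Candidate 1 only.

Candidate 1 (19 nt, A=5 T=5 G=4 C=5): GC 9/19 = 47.4% ✓; 3' end ACT has 1 G/C ✓ — passes.
Candidate 2 (22 nt, A=6 T=7 G=5 C=4): GC 9/22 = 40.9%, outside 44.8–52.4% ✗; 3' end TAG has 1 G/C ✓ — fails.
Candidate 3 (20 nt, A=5 T=4 G=5 C=6): GC 11/20 = 55.0%, outside 44.8–52.4% ✗; 3' end AGT has 1 G/C ✓ — fails.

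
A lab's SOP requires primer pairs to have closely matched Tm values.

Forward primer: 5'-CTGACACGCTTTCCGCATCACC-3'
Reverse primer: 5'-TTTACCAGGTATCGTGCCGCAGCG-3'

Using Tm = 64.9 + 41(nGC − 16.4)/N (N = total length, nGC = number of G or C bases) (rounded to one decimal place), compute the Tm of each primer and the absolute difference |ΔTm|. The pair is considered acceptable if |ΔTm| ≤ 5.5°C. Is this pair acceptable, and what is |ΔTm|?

|ΔTm| = 2.2°C; the pair is acceptable.

Forward: G+C = 13, N = 22 → Tm = 64.9 + 41·(13 − 16.4)/22 = 58.6°C.
Reverse: G+C = 14, N = 24 → Tm = 64.9 + 41·(14 − 16.4)/24 = 60.8°C.
|ΔTm| = |58.6 − 60.8| = 2.2°C, ≤ 5.5°C.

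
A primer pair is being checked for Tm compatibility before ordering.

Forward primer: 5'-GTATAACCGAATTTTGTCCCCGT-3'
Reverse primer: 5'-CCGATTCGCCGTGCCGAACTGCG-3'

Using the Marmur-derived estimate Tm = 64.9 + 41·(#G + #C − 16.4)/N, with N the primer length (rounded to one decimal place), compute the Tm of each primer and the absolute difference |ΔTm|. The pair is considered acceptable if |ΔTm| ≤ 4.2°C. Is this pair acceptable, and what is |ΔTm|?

Forward: G+C = 10, N = 23 → Tm = 64.9 + 41·(10 − 16.4)/23 = 53.5°C.
Reverse: G+C = 16, N = 23 → Tm = 64.9 + 41·(16 − 16.4)/23 = 64.2°C.
|ΔTm| = |53.5 − 64.2| = 10.7°C, > 4.2°C.

|ΔTm| = 10.7°C; the pair is not acceptable.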